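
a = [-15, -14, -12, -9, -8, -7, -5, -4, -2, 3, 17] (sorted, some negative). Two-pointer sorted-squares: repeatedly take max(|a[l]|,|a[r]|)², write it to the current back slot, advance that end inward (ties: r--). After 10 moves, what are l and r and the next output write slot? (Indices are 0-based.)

l=8, r=8, next write slot=0

l=0 r=10: |-15|<=|17| out[10]=289, r--
l=0 r=9: |-15|>|3| out[9]=225, l++
l=1 r=9: |-14|>|3| out[8]=196, l++
l=2 r=9: |-12|>|3| out[7]=144, l++
l=3 r=9: |-9|>|3| out[6]=81, l++
l=4 r=9: |-8|>|3| out[5]=64, l++
l=5 r=9: |-7|>|3| out[4]=49, l++
l=6 r=9: |-5|>|3| out[3]=25, l++
l=7 r=9: |-4|>|3| out[2]=16, l++
l=8 r=9: |-2|<=|3| out[1]=9, r--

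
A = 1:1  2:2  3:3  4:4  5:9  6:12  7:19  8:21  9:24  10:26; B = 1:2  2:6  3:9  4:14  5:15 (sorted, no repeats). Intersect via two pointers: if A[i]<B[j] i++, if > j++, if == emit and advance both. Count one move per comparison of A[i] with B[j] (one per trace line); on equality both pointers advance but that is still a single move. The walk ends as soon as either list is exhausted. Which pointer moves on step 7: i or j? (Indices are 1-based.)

i

[i=1,j=1] 1<2 → i++
[i=2,j=1] 2==2 emit → i++,j++
[i=3,j=2] 3<6 → i++
[i=4,j=2] 4<6 → i++
[i=5,j=2] 9>6 → j++
[i=5,j=3] 9==9 emit → i++,j++
[i=6,j=4] 12<14 → i++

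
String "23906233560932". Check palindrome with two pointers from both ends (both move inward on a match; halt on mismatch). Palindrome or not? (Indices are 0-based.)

[0,13] '2'=='2' → l++,r--
[1,12] '3'=='3' → l++,r--
[2,11] '9'=='9' → l++,r--
[3,10] '0'=='0' → l++,r--
[4,9] '6'=='6' → l++,r--
[5,8] '2'!='5' → stop

not a palindrome (mismatch at 5,8)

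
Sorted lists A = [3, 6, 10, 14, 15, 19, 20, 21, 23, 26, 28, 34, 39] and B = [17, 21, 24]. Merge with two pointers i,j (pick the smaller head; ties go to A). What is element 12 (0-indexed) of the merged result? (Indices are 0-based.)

merged[12] = 26

i=0 j=0: A[i]=3<=B[j]=17 take 3, i++
i=1 j=0: A[i]=6<=B[j]=17 take 6, i++
i=2 j=0: A[i]=10<=B[j]=17 take 10, i++
i=3 j=0: A[i]=14<=B[j]=17 take 14, i++
i=4 j=0: A[i]=15<=B[j]=17 take 15, i++
i=5 j=0: A[i]=19>B[j]=17 take 17, j++
i=5 j=1: A[i]=19<=B[j]=21 take 19, i++
i=6 j=1: A[i]=20<=B[j]=21 take 20, i++
i=7 j=1: A[i]=21<=B[j]=21 take 21, i++
i=8 j=1: A[i]=23>B[j]=21 take 21, j++
i=8 j=2: A[i]=23<=B[j]=24 take 23, i++
i=9 j=2: A[i]=26>B[j]=24 take 24, j++
i=9 j=3: B done, take A[i]=26, i++
i=10 j=3: B done, take A[i]=28, i++
i=11 j=3: B done, take A[i]=34, i++
i=12 j=3: B done, take A[i]=39, i++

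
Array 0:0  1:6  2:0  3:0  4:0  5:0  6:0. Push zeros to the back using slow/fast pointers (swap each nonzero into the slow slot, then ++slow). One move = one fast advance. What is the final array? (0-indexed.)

[6, 0, 0, 0, 0, 0, 0]

(s=0,f=0) a[fast]=0 → fast++
(s=0,f=1) a[fast]=6≠0 swap→a[0]=6 → slow++,fast++
(s=1,f=2) a[fast]=0 → fast++
(s=1,f=3) a[fast]=0 → fast++
(s=1,f=4) a[fast]=0 → fast++
(s=1,f=5) a[fast]=0 → fast++
(s=1,f=6) a[fast]=0 → fast++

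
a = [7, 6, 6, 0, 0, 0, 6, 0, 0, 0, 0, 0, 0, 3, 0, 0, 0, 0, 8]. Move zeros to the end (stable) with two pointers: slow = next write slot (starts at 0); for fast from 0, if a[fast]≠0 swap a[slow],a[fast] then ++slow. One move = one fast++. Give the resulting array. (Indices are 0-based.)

[7, 6, 6, 6, 3, 8, 0, 0, 0, 0, 0, 0, 0, 0, 0, 0, 0, 0, 0]

slow=0 fast=0: a[fast]=7≠0 swap→a[0]=7, slow++,fast++
slow=1 fast=1: a[fast]=6≠0 swap→a[1]=6, slow++,fast++
slow=2 fast=2: a[fast]=6≠0 swap→a[2]=6, slow++,fast++
slow=3 fast=3: a[fast]=0, fast++
slow=3 fast=4: a[fast]=0, fast++
slow=3 fast=5: a[fast]=0, fast++
slow=3 fast=6: a[fast]=6≠0 swap→a[3]=6, slow++,fast++
slow=4 fast=7: a[fast]=0, fast++
slow=4 fast=8: a[fast]=0, fast++
slow=4 fast=9: a[fast]=0, fast++
slow=4 fast=10: a[fast]=0, fast++
slow=4 fast=11: a[fast]=0, fast++
slow=4 fast=12: a[fast]=0, fast++
slow=4 fast=13: a[fast]=3≠0 swap→a[4]=3, slow++,fast++
slow=5 fast=14: a[fast]=0, fast++
slow=5 fast=15: a[fast]=0, fast++
slow=5 fast=16: a[fast]=0, fast++
slow=5 fast=17: a[fast]=0, fast++
slow=5 fast=18: a[fast]=8≠0 swap→a[5]=8, slow++,fast++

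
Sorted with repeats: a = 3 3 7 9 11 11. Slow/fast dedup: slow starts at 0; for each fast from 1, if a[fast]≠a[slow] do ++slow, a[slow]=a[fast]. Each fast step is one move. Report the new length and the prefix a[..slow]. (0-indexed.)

(s=0,f=1) a[fast]=3=a[slow] dup → fast++
(s=0,f=2) a[fast]=7≠a[slow]=3 write a[1]=7 → slow++,fast++
(s=1,f=3) a[fast]=9≠a[slow]=7 write a[2]=9 → slow++,fast++
(s=2,f=4) a[fast]=11≠a[slow]=9 write a[3]=11 → slow++,fast++
(s=3,f=5) a[fast]=11=a[slow] dup → fast++

length 4; prefix = [3, 7, 9, 11]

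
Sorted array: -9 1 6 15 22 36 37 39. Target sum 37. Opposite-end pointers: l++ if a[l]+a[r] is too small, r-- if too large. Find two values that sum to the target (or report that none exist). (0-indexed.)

(1, 36)

[0,7] -9+39=30 <37 → l++
[1,7] 1+39=40 >37 → r--
[1,6] 1+37=38 >37 → r--
[1,5] 1+36=37 → found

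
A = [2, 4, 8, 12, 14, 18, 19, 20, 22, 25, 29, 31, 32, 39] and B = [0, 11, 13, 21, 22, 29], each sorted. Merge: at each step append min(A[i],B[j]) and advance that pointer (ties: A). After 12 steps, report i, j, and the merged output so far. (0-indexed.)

[i=0,j=0] A[i]=2>B[j]=0 take 0 → j++
[i=0,j=1] A[i]=2<=B[j]=11 take 2 → i++
[i=1,j=1] A[i]=4<=B[j]=11 take 4 → i++
[i=2,j=1] A[i]=8<=B[j]=11 take 8 → i++
[i=3,j=1] A[i]=12>B[j]=11 take 11 → j++
[i=3,j=2] A[i]=12<=B[j]=13 take 12 → i++
[i=4,j=2] A[i]=14>B[j]=13 take 13 → j++
[i=4,j=3] A[i]=14<=B[j]=21 take 14 → i++
[i=5,j=3] A[i]=18<=B[j]=21 take 18 → i++
[i=6,j=3] A[i]=19<=B[j]=21 take 19 → i++
[i=7,j=3] A[i]=20<=B[j]=21 take 20 → i++
[i=8,j=3] A[i]=22>B[j]=21 take 21 → j++

i=8, j=4, merged so far=[0, 2, 4, 8, 11, 12, 13, 14, 18, 19, 20, 21]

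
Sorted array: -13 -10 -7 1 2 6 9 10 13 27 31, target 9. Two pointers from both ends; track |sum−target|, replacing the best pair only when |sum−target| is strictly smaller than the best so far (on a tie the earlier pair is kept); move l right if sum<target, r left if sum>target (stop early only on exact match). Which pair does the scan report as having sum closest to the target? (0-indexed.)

l=0 r=10: -13+31=18 d=9 *, r--
l=0 r=9: -13+27=14 d=5 *, r--
l=0 r=8: -13+13=0 d=9, l++
l=1 r=8: -10+13=3 d=6, l++
l=2 r=8: -7+13=6 d=3 *, l++
l=3 r=8: 1+13=14 d=5, r--
l=3 r=7: 1+10=11 d=2 *, r--
l=3 r=6: 1+9=10 d=1 *, r--
l=3 r=5: 1+6=7 d=2, l++
l=4 r=5: 2+6=8 d=1, l++

pair (1, 9) with sum 10 (|Δ|=1)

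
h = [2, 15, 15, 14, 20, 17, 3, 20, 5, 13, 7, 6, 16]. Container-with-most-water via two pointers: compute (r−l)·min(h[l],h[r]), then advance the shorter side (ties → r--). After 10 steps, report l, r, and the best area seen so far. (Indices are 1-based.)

l=5, r=7, best area=165

l=1 r=13: min(2,16)*12=24 best=24 *, l++
l=2 r=13: min(15,16)*11=165 best=165 *, l++
l=3 r=13: min(15,16)*10=150 best=165, l++
l=4 r=13: min(14,16)*9=126 best=165, l++
l=5 r=13: min(20,16)*8=128 best=165, r--
l=5 r=12: min(20,6)*7=42 best=165, r--
l=5 r=11: min(20,7)*6=42 best=165, r--
l=5 r=10: min(20,13)*5=65 best=165, r--
l=5 r=9: min(20,5)*4=20 best=165, r--
l=5 r=8: min(20,20)*3=60 best=165, r--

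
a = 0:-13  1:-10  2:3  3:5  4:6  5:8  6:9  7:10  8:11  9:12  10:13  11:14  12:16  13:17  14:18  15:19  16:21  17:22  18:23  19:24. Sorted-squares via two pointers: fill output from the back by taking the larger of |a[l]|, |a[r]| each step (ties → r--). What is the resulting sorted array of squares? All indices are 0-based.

l=0 r=19: |-13|<=|24| out[19]=576, r--
l=0 r=18: |-13|<=|23| out[18]=529, r--
l=0 r=17: |-13|<=|22| out[17]=484, r--
l=0 r=16: |-13|<=|21| out[16]=441, r--
l=0 r=15: |-13|<=|19| out[15]=361, r--
l=0 r=14: |-13|<=|18| out[14]=324, r--
l=0 r=13: |-13|<=|17| out[13]=289, r--
l=0 r=12: |-13|<=|16| out[12]=256, r--
l=0 r=11: |-13|<=|14| out[11]=196, r--
l=0 r=10: |-13|<=|13| out[10]=169, r--
l=0 r=9: |-13|>|12| out[9]=169, l++
l=1 r=9: |-10|<=|12| out[8]=144, r--
l=1 r=8: |-10|<=|11| out[7]=121, r--
l=1 r=7: |-10|<=|10| out[6]=100, r--
l=1 r=6: |-10|>|9| out[5]=100, l++
l=2 r=6: |3|<=|9| out[4]=81, r--
l=2 r=5: |3|<=|8| out[3]=64, r--
l=2 r=4: |3|<=|6| out[2]=36, r--
l=2 r=3: |3|<=|5| out[1]=25, r--
l=2 r=2: |3|<=|3| out[0]=9, r--

[9, 25, 36, 64, 81, 100, 100, 121, 144, 169, 169, 196, 256, 289, 324, 361, 441, 484, 529, 576]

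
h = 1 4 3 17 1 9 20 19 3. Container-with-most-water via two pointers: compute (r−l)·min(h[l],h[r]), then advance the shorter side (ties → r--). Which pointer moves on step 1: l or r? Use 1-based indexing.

l

[1,9] min(1,3)*8=8 best=8 * → l++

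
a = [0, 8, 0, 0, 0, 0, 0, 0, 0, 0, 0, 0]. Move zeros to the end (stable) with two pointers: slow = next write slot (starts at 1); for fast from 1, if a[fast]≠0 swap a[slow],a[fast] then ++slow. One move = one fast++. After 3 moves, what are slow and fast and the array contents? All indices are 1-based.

slow=2, fast=4, a=[8, 0, 0, 0, 0, 0, 0, 0, 0, 0, 0, 0]

slow=1 fast=1: a[fast]=0, fast++
slow=1 fast=2: a[fast]=8≠0 swap→a[1]=8, slow++,fast++
slow=2 fast=3: a[fast]=0, fast++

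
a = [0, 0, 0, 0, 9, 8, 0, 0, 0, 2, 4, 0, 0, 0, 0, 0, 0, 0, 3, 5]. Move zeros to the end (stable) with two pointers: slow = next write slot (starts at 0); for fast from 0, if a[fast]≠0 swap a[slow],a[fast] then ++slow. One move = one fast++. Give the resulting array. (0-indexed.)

slow=0 fast=0: a[fast]=0, fast++
slow=0 fast=1: a[fast]=0, fast++
slow=0 fast=2: a[fast]=0, fast++
slow=0 fast=3: a[fast]=0, fast++
slow=0 fast=4: a[fast]=9≠0 swap→a[0]=9, slow++,fast++
slow=1 fast=5: a[fast]=8≠0 swap→a[1]=8, slow++,fast++
slow=2 fast=6: a[fast]=0, fast++
slow=2 fast=7: a[fast]=0, fast++
slow=2 fast=8: a[fast]=0, fast++
slow=2 fast=9: a[fast]=2≠0 swap→a[2]=2, slow++,fast++
slow=3 fast=10: a[fast]=4≠0 swap→a[3]=4, slow++,fast++
slow=4 fast=11: a[fast]=0, fast++
slow=4 fast=12: a[fast]=0, fast++
slow=4 fast=13: a[fast]=0, fast++
slow=4 fast=14: a[fast]=0, fast++
slow=4 fast=15: a[fast]=0, fast++
slow=4 fast=16: a[fast]=0, fast++
slow=4 fast=17: a[fast]=0, fast++
slow=4 fast=18: a[fast]=3≠0 swap→a[4]=3, slow++,fast++
slow=5 fast=19: a[fast]=5≠0 swap→a[5]=5, slow++,fast++

[9, 8, 2, 4, 3, 5, 0, 0, 0, 0, 0, 0, 0, 0, 0, 0, 0, 0, 0, 0]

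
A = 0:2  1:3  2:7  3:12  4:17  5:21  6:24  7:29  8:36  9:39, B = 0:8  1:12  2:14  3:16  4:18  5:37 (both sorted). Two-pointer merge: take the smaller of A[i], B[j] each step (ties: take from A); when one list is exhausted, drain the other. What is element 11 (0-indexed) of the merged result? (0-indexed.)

i=0 j=0: A[i]=2<=B[j]=8 take 2, i++
i=1 j=0: A[i]=3<=B[j]=8 take 3, i++
i=2 j=0: A[i]=7<=B[j]=8 take 7, i++
i=3 j=0: A[i]=12>B[j]=8 take 8, j++
i=3 j=1: A[i]=12<=B[j]=12 take 12, i++
i=4 j=1: A[i]=17>B[j]=12 take 12, j++
i=4 j=2: A[i]=17>B[j]=14 take 14, j++
i=4 j=3: A[i]=17>B[j]=16 take 16, j++
i=4 j=4: A[i]=17<=B[j]=18 take 17, i++
i=5 j=4: A[i]=21>B[j]=18 take 18, j++
i=5 j=5: A[i]=21<=B[j]=37 take 21, i++
i=6 j=5: A[i]=24<=B[j]=37 take 24, i++
i=7 j=5: A[i]=29<=B[j]=37 take 29, i++
i=8 j=5: A[i]=36<=B[j]=37 take 36, i++
i=9 j=5: A[i]=39>B[j]=37 take 37, j++
i=9 j=6: B done, take A[i]=39, i++

merged[11] = 24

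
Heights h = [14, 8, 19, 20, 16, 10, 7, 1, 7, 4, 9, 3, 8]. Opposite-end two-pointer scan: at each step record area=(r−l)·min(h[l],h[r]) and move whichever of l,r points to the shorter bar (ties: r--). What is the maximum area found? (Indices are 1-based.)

max area = 96

l=1 r=13: min(14,8)*12=96 best=96 *, r--
l=1 r=12: min(14,3)*11=33 best=96, r--
l=1 r=11: min(14,9)*10=90 best=96, r--
l=1 r=10: min(14,4)*9=36 best=96, r--
l=1 r=9: min(14,7)*8=56 best=96, r--
l=1 r=8: min(14,1)*7=7 best=96, r--
l=1 r=7: min(14,7)*6=42 best=96, r--
l=1 r=6: min(14,10)*5=50 best=96, r--
l=1 r=5: min(14,16)*4=56 best=96, l++
l=2 r=5: min(8,16)*3=24 best=96, l++
l=3 r=5: min(19,16)*2=32 best=96, r--
l=3 r=4: min(19,20)*1=19 best=96, l++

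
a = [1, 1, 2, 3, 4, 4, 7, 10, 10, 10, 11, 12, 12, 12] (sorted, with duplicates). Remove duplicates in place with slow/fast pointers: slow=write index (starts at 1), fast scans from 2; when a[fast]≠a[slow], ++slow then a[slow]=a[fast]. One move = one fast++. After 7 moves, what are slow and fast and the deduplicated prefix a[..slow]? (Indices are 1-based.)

slow=6, fast=9, prefix=[1, 2, 3, 4, 7, 10]

(s=1,f=2) a[fast]=1=a[slow] dup → fast++
(s=1,f=3) a[fast]=2≠a[slow]=1 write a[2]=2 → slow++,fast++
(s=2,f=4) a[fast]=3≠a[slow]=2 write a[3]=3 → slow++,fast++
(s=3,f=5) a[fast]=4≠a[slow]=3 write a[4]=4 → slow++,fast++
(s=4,f=6) a[fast]=4=a[slow] dup → fast++
(s=4,f=7) a[fast]=7≠a[slow]=4 write a[5]=7 → slow++,fast++
(s=5,f=8) a[fast]=10≠a[slow]=7 write a[6]=10 → slow++,fast++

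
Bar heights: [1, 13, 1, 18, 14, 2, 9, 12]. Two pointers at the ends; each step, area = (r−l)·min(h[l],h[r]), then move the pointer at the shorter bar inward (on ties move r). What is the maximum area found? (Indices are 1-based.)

max area = 72

[1,8] min(1,12)*7=7 best=7 * → l++
[2,8] min(13,12)*6=72 best=72 * → r--
[2,7] min(13,9)*5=45 best=72 → r--
[2,6] min(13,2)*4=8 best=72 → r--
[2,5] min(13,14)*3=39 best=72 → l++
[3,5] min(1,14)*2=2 best=72 → l++
[4,5] min(18,14)*1=14 best=72 → r--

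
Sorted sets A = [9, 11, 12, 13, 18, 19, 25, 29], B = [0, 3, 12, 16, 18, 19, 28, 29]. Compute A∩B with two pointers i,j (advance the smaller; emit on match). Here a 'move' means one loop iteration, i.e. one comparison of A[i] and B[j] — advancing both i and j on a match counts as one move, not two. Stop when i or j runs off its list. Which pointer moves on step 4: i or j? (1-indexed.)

[i=1,j=1] 9>0 → j++
[i=1,j=2] 9>3 → j++
[i=1,j=3] 9<12 → i++
[i=2,j=3] 11<12 → i++

i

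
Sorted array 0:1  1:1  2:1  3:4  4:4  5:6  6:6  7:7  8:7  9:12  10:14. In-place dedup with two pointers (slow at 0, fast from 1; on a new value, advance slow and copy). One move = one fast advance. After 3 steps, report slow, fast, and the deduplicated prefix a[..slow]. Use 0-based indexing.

slow=0 fast=1: a[fast]=1=a[slow] dup, fast++
slow=0 fast=2: a[fast]=1=a[slow] dup, fast++
slow=0 fast=3: a[fast]=4≠a[slow]=1 write a[1]=4, slow++,fast++

slow=1, fast=4, prefix=[1, 4]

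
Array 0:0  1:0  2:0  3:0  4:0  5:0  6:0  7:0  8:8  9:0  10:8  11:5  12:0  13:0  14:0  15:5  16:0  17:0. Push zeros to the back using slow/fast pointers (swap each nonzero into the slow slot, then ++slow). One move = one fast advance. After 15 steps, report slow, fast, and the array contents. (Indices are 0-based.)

slow=3, fast=15, a=[8, 8, 5, 0, 0, 0, 0, 0, 0, 0, 0, 0, 0, 0, 0, 5, 0, 0]

slow=0 fast=0: a[fast]=0, fast++
slow=0 fast=1: a[fast]=0, fast++
slow=0 fast=2: a[fast]=0, fast++
slow=0 fast=3: a[fast]=0, fast++
slow=0 fast=4: a[fast]=0, fast++
slow=0 fast=5: a[fast]=0, fast++
slow=0 fast=6: a[fast]=0, fast++
slow=0 fast=7: a[fast]=0, fast++
slow=0 fast=8: a[fast]=8≠0 swap→a[0]=8, slow++,fast++
slow=1 fast=9: a[fast]=0, fast++
slow=1 fast=10: a[fast]=8≠0 swap→a[1]=8, slow++,fast++
slow=2 fast=11: a[fast]=5≠0 swap→a[2]=5, slow++,fast++
slow=3 fast=12: a[fast]=0, fast++
slow=3 fast=13: a[fast]=0, fast++
slow=3 fast=14: a[fast]=0, fast++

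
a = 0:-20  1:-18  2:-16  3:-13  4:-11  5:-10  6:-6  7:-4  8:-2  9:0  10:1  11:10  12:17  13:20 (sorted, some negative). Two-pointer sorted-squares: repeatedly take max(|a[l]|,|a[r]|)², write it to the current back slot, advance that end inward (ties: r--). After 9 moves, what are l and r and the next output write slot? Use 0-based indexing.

l=6, r=10, next write slot=4

l=0 r=13: |-20|<=|20| out[13]=400, r--
l=0 r=12: |-20|>|17| out[12]=400, l++
l=1 r=12: |-18|>|17| out[11]=324, l++
l=2 r=12: |-16|<=|17| out[10]=289, r--
l=2 r=11: |-16|>|10| out[9]=256, l++
l=3 r=11: |-13|>|10| out[8]=169, l++
l=4 r=11: |-11|>|10| out[7]=121, l++
l=5 r=11: |-10|<=|10| out[6]=100, r--
l=5 r=10: |-10|>|1| out[5]=100, l++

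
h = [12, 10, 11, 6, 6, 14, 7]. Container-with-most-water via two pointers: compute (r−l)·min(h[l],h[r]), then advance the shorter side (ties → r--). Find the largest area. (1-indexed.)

max area = 60

[1,7] min(12,7)*6=42 best=42 * → r--
[1,6] min(12,14)*5=60 best=60 * → l++
[2,6] min(10,14)*4=40 best=60 → l++
[3,6] min(11,14)*3=33 best=60 → l++
[4,6] min(6,14)*2=12 best=60 → l++
[5,6] min(6,14)*1=6 best=60 → l++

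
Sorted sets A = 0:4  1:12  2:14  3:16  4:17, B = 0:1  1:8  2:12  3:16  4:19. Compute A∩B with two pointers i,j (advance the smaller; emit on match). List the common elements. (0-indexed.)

i=0 j=0: 4>1, j++
i=0 j=1: 4<8, i++
i=1 j=1: 12>8, j++
i=1 j=2: 12==12 emit, i++,j++
i=2 j=3: 14<16, i++
i=3 j=3: 16==16 emit, i++,j++
i=4 j=4: 17<19, i++

intersection = [12, 16]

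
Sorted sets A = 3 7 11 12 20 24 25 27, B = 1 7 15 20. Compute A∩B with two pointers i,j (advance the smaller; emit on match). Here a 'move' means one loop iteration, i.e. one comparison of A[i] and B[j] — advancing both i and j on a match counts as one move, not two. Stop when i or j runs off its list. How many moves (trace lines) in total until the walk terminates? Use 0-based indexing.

7 moves

i=0 j=0: 3>1, j++
i=0 j=1: 3<7, i++
i=1 j=1: 7==7 emit, i++,j++
i=2 j=2: 11<15, i++
i=3 j=2: 12<15, i++
i=4 j=2: 20>15, j++
i=4 j=3: 20==20 emit, i++,j++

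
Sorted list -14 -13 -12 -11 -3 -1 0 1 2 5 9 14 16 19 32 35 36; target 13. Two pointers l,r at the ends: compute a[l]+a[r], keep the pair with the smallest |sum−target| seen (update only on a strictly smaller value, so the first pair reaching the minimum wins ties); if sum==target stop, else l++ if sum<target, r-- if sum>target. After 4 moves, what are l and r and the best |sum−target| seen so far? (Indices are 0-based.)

l=1, r=13, best |Δ|=5

[0,16] -14+36=22 d=9 * → r--
[0,15] -14+35=21 d=8 * → r--
[0,14] -14+32=18 d=5 * → r--
[0,13] -14+19=5 d=8 → l++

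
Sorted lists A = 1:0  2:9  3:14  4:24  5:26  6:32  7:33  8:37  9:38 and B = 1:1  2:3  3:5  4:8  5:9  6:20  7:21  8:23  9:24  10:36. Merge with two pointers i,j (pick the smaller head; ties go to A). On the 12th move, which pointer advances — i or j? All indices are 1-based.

[i=1,j=1] A[i]=0<=B[j]=1 take 0 → i++
[i=2,j=1] A[i]=9>B[j]=1 take 1 → j++
[i=2,j=2] A[i]=9>B[j]=3 take 3 → j++
[i=2,j=3] A[i]=9>B[j]=5 take 5 → j++
[i=2,j=4] A[i]=9>B[j]=8 take 8 → j++
[i=2,j=5] A[i]=9<=B[j]=9 take 9 → i++
[i=3,j=5] A[i]=14>B[j]=9 take 9 → j++
[i=3,j=6] A[i]=14<=B[j]=20 take 14 → i++
[i=4,j=6] A[i]=24>B[j]=20 take 20 → j++
[i=4,j=7] A[i]=24>B[j]=21 take 21 → j++
[i=4,j=8] A[i]=24>B[j]=23 take 23 → j++
[i=4,j=9] A[i]=24<=B[j]=24 take 24 → i++

i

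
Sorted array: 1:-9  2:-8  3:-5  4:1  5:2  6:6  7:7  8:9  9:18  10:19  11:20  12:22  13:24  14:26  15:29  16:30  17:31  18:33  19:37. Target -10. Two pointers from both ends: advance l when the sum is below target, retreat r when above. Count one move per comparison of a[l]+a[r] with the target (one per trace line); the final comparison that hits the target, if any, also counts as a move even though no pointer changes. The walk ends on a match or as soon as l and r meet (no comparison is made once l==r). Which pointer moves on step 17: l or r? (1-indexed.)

l

l=1 r=19: -9+37=28 >-10, r--
l=1 r=18: -9+33=24 >-10, r--
l=1 r=17: -9+31=22 >-10, r--
l=1 r=16: -9+30=21 >-10, r--
l=1 r=15: -9+29=20 >-10, r--
l=1 r=14: -9+26=17 >-10, r--
l=1 r=13: -9+24=15 >-10, r--
l=1 r=12: -9+22=13 >-10, r--
l=1 r=11: -9+20=11 >-10, r--
l=1 r=10: -9+19=10 >-10, r--
l=1 r=9: -9+18=9 >-10, r--
l=1 r=8: -9+9=0 >-10, r--
l=1 r=7: -9+7=-2 >-10, r--
l=1 r=6: -9+6=-3 >-10, r--
l=1 r=5: -9+2=-7 >-10, r--
l=1 r=4: -9+1=-8 >-10, r--
l=1 r=3: -9+-5=-14 <-10, l++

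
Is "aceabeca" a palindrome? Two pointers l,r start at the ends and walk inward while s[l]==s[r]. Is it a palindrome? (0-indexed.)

[0,7] 'a'=='a' → l++,r--
[1,6] 'c'=='c' → l++,r--
[2,5] 'e'=='e' → l++,r--
[3,4] 'a'!='b' → stop

not a palindrome (mismatch at 3,4)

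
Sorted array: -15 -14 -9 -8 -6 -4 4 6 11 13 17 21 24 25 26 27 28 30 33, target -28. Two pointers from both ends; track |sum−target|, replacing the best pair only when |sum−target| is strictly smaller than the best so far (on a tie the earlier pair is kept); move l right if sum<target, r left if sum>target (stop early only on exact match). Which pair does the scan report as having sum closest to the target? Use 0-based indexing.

[0,18] -15+33=18 d=46 * → r--
[0,17] -15+30=15 d=43 * → r--
[0,16] -15+28=13 d=41 * → r--
[0,15] -15+27=12 d=40 * → r--
[0,14] -15+26=11 d=39 * → r--
[0,13] -15+25=10 d=38 * → r--
[0,12] -15+24=9 d=37 * → r--
[0,11] -15+21=6 d=34 * → r--
[0,10] -15+17=2 d=30 * → r--
[0,9] -15+13=-2 d=26 * → r--
[0,8] -15+11=-4 d=24 * → r--
[0,7] -15+6=-9 d=19 * → r--
[0,6] -15+4=-11 d=17 * → r--
[0,5] -15+-4=-19 d=9 * → r--
[0,4] -15+-6=-21 d=7 * → r--
[0,3] -15+-8=-23 d=5 * → r--
[0,2] -15+-9=-24 d=4 * → r--
[0,1] -15+-14=-29 d=1 * → l++

pair (-15, -14) with sum -29 (|Δ|=1)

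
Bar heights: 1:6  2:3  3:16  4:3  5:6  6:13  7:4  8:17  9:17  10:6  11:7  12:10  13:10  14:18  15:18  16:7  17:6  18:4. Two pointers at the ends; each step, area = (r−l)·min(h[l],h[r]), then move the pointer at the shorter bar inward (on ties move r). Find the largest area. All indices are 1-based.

[1,18] min(6,4)*17=68 best=68 * → r--
[1,17] min(6,6)*16=96 best=96 * → r--
[1,16] min(6,7)*15=90 best=96 → l++
[2,16] min(3,7)*14=42 best=96 → l++
[3,16] min(16,7)*13=91 best=96 → r--
[3,15] min(16,18)*12=192 best=192 * → l++
[4,15] min(3,18)*11=33 best=192 → l++
[5,15] min(6,18)*10=60 best=192 → l++
[6,15] min(13,18)*9=117 best=192 → l++
[7,15] min(4,18)*8=32 best=192 → l++
[8,15] min(17,18)*7=119 best=192 → l++
[9,15] min(17,18)*6=102 best=192 → l++
[10,15] min(6,18)*5=30 best=192 → l++
[11,15] min(7,18)*4=28 best=192 → l++
[12,15] min(10,18)*3=30 best=192 → l++
[13,15] min(10,18)*2=20 best=192 → l++
[14,15] min(18,18)*1=18 best=192 → r--

max area = 192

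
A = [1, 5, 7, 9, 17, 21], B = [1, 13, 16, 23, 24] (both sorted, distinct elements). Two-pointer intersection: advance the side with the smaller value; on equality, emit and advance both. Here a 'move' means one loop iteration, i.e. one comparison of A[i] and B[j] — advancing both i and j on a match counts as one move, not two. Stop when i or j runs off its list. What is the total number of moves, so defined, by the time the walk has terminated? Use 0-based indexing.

8 moves

i=0 j=0: 1==1 emit, i++,j++
i=1 j=1: 5<13, i++
i=2 j=1: 7<13, i++
i=3 j=1: 9<13, i++
i=4 j=1: 17>13, j++
i=4 j=2: 17>16, j++
i=4 j=3: 17<23, i++
i=5 j=3: 21<23, i++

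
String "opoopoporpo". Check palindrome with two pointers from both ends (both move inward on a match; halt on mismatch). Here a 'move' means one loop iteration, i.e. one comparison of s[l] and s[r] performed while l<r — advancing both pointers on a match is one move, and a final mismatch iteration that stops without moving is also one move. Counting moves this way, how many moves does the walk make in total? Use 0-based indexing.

3 moves

l=0 r=10: 'o'=='o', l++,r--
l=1 r=9: 'p'=='p', l++,r--
l=2 r=8: 'o'!='r', stop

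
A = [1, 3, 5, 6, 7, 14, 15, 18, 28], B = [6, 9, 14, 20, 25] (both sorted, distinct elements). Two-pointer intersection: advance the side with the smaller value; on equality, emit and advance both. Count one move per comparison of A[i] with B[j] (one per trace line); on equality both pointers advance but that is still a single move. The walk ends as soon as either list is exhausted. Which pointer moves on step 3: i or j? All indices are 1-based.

i=1 j=1: 1<6, i++
i=2 j=1: 3<6, i++
i=3 j=1: 5<6, i++

i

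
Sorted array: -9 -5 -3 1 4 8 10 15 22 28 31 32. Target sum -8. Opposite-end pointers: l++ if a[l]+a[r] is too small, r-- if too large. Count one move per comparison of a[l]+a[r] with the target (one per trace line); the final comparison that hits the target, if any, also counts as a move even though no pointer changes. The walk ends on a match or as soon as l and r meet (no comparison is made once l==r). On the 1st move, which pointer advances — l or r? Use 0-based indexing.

[0,11] -9+32=23 >-8 → r--

r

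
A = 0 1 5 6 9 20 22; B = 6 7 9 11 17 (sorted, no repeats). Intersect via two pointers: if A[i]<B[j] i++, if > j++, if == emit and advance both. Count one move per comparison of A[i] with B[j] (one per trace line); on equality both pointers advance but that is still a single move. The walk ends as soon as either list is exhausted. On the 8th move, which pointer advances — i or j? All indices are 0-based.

i=0 j=0: 0<6, i++
i=1 j=0: 1<6, i++
i=2 j=0: 5<6, i++
i=3 j=0: 6==6 emit, i++,j++
i=4 j=1: 9>7, j++
i=4 j=2: 9==9 emit, i++,j++
i=5 j=3: 20>11, j++
i=5 j=4: 20>17, j++

j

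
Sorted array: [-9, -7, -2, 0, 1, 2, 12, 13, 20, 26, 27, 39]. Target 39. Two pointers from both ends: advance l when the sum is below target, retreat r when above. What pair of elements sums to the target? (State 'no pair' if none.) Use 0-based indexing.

(0, 39)

[0,11] -9+39=30 <39 → l++
[1,11] -7+39=32 <39 → l++
[2,11] -2+39=37 <39 → l++
[3,11] 0+39=39 → found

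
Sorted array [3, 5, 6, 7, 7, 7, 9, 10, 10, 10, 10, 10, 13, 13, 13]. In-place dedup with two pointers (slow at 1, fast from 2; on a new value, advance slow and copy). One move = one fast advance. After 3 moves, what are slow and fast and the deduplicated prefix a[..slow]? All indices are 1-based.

slow=4, fast=5, prefix=[3, 5, 6, 7]

(s=1,f=2) a[fast]=5≠a[slow]=3 write a[2]=5 → slow++,fast++
(s=2,f=3) a[fast]=6≠a[slow]=5 write a[3]=6 → slow++,fast++
(s=3,f=4) a[fast]=7≠a[slow]=6 write a[4]=7 → slow++,fast++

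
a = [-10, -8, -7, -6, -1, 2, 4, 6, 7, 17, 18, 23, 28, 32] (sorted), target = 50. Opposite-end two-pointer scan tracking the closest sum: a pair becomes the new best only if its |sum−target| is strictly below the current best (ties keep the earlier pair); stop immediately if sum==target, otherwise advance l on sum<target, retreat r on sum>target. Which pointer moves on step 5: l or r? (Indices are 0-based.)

[0,13] -10+32=22 d=28 * → l++
[1,13] -8+32=24 d=26 * → l++
[2,13] -7+32=25 d=25 * → l++
[3,13] -6+32=26 d=24 * → l++
[4,13] -1+32=31 d=19 * → l++

l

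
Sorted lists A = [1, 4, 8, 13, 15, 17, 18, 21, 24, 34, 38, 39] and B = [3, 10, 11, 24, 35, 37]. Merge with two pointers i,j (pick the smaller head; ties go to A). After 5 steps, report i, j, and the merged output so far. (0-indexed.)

[i=0,j=0] A[i]=1<=B[j]=3 take 1 → i++
[i=1,j=0] A[i]=4>B[j]=3 take 3 → j++
[i=1,j=1] A[i]=4<=B[j]=10 take 4 → i++
[i=2,j=1] A[i]=8<=B[j]=10 take 8 → i++
[i=3,j=1] A[i]=13>B[j]=10 take 10 → j++

i=3, j=2, merged so far=[1, 3, 4, 8, 10]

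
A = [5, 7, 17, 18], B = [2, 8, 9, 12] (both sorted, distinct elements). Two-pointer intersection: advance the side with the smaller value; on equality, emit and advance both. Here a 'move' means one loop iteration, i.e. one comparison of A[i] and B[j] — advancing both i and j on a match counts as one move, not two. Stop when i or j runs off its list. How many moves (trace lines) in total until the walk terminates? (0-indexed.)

i=0 j=0: 5>2, j++
i=0 j=1: 5<8, i++
i=1 j=1: 7<8, i++
i=2 j=1: 17>8, j++
i=2 j=2: 17>9, j++
i=2 j=3: 17>12, j++

6 moves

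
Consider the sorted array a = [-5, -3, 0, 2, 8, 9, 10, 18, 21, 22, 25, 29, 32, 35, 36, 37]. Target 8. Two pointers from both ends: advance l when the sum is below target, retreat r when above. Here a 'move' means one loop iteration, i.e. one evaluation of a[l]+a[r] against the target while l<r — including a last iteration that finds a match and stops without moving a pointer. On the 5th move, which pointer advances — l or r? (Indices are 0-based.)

r

[0,15] -5+37=32 >8 → r--
[0,14] -5+36=31 >8 → r--
[0,13] -5+35=30 >8 → r--
[0,12] -5+32=27 >8 → r--
[0,11] -5+29=24 >8 → r--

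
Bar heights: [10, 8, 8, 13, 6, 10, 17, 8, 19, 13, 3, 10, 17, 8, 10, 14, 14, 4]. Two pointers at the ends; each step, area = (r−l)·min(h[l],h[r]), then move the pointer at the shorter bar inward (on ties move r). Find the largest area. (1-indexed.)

[1,18] min(10,4)*17=68 best=68 * → r--
[1,17] min(10,14)*16=160 best=160 * → l++
[2,17] min(8,14)*15=120 best=160 → l++
[3,17] min(8,14)*14=112 best=160 → l++
[4,17] min(13,14)*13=169 best=169 * → l++
[5,17] min(6,14)*12=72 best=169 → l++
[6,17] min(10,14)*11=110 best=169 → l++
[7,17] min(17,14)*10=140 best=169 → r--
[7,16] min(17,14)*9=126 best=169 → r--
[7,15] min(17,10)*8=80 best=169 → r--
[7,14] min(17,8)*7=56 best=169 → r--
[7,13] min(17,17)*6=102 best=169 → r--
[7,12] min(17,10)*5=50 best=169 → r--
[7,11] min(17,3)*4=12 best=169 → r--
[7,10] min(17,13)*3=39 best=169 → r--
[7,9] min(17,19)*2=34 best=169 → l++
[8,9] min(8,19)*1=8 best=169 → l++

max area = 169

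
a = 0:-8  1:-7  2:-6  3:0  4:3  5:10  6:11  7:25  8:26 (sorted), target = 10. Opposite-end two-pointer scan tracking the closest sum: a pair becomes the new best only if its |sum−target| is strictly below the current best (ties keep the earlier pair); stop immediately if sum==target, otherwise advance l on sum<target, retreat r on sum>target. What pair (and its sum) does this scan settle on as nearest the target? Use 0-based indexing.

pair (0, 10) with sum 10 (|Δ|=0)

l=0 r=8: -8+26=18 d=8 *, r--
l=0 r=7: -8+25=17 d=7 *, r--
l=0 r=6: -8+11=3 d=7, l++
l=1 r=6: -7+11=4 d=6 *, l++
l=2 r=6: -6+11=5 d=5 *, l++
l=3 r=6: 0+11=11 d=1 *, r--
l=3 r=5: 0+10=10 d=0 *, stop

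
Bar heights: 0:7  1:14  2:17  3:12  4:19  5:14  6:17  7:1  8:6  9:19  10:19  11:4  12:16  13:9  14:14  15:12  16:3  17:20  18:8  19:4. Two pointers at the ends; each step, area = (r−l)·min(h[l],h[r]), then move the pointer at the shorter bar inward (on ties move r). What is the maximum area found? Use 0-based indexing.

l=0 r=19: min(7,4)*19=76 best=76 *, r--
l=0 r=18: min(7,8)*18=126 best=126 *, l++
l=1 r=18: min(14,8)*17=136 best=136 *, r--
l=1 r=17: min(14,20)*16=224 best=224 *, l++
l=2 r=17: min(17,20)*15=255 best=255 *, l++
l=3 r=17: min(12,20)*14=168 best=255, l++
l=4 r=17: min(19,20)*13=247 best=255, l++
l=5 r=17: min(14,20)*12=168 best=255, l++
l=6 r=17: min(17,20)*11=187 best=255, l++
l=7 r=17: min(1,20)*10=10 best=255, l++
l=8 r=17: min(6,20)*9=54 best=255, l++
l=9 r=17: min(19,20)*8=152 best=255, l++
l=10 r=17: min(19,20)*7=133 best=255, l++
l=11 r=17: min(4,20)*6=24 best=255, l++
l=12 r=17: min(16,20)*5=80 best=255, l++
l=13 r=17: min(9,20)*4=36 best=255, l++
l=14 r=17: min(14,20)*3=42 best=255, l++
l=15 r=17: min(12,20)*2=24 best=255, l++
l=16 r=17: min(3,20)*1=3 best=255, l++

max area = 255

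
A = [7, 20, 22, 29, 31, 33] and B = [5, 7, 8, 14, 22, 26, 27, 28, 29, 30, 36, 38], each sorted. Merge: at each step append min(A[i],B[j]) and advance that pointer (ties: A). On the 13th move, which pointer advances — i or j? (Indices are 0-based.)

i=0 j=0: A[i]=7>B[j]=5 take 5, j++
i=0 j=1: A[i]=7<=B[j]=7 take 7, i++
i=1 j=1: A[i]=20>B[j]=7 take 7, j++
i=1 j=2: A[i]=20>B[j]=8 take 8, j++
i=1 j=3: A[i]=20>B[j]=14 take 14, j++
i=1 j=4: A[i]=20<=B[j]=22 take 20, i++
i=2 j=4: A[i]=22<=B[j]=22 take 22, i++
i=3 j=4: A[i]=29>B[j]=22 take 22, j++
i=3 j=5: A[i]=29>B[j]=26 take 26, j++
i=3 j=6: A[i]=29>B[j]=27 take 27, j++
i=3 j=7: A[i]=29>B[j]=28 take 28, j++
i=3 j=8: A[i]=29<=B[j]=29 take 29, i++
i=4 j=8: A[i]=31>B[j]=29 take 29, j++

j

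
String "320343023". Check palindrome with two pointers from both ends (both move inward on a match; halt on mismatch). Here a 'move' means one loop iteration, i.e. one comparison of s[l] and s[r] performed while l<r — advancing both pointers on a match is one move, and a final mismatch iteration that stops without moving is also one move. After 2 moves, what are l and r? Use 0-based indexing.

l=2, r=6

[0,8] '3'=='3' → l++,r--
[1,7] '2'=='2' → l++,r--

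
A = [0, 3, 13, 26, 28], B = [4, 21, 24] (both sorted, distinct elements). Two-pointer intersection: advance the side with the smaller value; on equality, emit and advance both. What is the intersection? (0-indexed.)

intersection = []

i=0 j=0: 0<4, i++
i=1 j=0: 3<4, i++
i=2 j=0: 13>4, j++
i=2 j=1: 13<21, i++
i=3 j=1: 26>21, j++
i=3 j=2: 26>24, j++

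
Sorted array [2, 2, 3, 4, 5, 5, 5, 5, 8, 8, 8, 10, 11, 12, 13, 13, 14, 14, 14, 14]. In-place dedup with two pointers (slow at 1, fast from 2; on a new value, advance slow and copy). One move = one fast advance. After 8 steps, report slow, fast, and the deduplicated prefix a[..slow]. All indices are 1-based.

slow=5, fast=10, prefix=[2, 3, 4, 5, 8]

(s=1,f=2) a[fast]=2=a[slow] dup → fast++
(s=1,f=3) a[fast]=3≠a[slow]=2 write a[2]=3 → slow++,fast++
(s=2,f=4) a[fast]=4≠a[slow]=3 write a[3]=4 → slow++,fast++
(s=3,f=5) a[fast]=5≠a[slow]=4 write a[4]=5 → slow++,fast++
(s=4,f=6) a[fast]=5=a[slow] dup → fast++
(s=4,f=7) a[fast]=5=a[slow] dup → fast++
(s=4,f=8) a[fast]=5=a[slow] dup → fast++
(s=4,f=9) a[fast]=8≠a[slow]=5 write a[5]=8 → slow++,fast++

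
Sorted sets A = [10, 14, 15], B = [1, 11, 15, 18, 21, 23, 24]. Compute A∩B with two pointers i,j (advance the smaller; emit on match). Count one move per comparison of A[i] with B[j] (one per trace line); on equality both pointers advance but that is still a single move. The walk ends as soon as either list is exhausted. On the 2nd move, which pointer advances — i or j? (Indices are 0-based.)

i

i=0 j=0: 10>1, j++
i=0 j=1: 10<11, i++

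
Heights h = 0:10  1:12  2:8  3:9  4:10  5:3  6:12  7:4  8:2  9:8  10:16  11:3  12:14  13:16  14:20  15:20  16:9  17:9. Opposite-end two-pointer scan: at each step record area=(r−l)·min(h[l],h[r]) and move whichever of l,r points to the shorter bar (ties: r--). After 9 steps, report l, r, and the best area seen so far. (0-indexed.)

l=7, r=15, best area=168

[0,17] min(10,9)*17=153 best=153 * → r--
[0,16] min(10,9)*16=144 best=153 → r--
[0,15] min(10,20)*15=150 best=153 → l++
[1,15] min(12,20)*14=168 best=168 * → l++
[2,15] min(8,20)*13=104 best=168 → l++
[3,15] min(9,20)*12=108 best=168 → l++
[4,15] min(10,20)*11=110 best=168 → l++
[5,15] min(3,20)*10=30 best=168 → l++
[6,15] min(12,20)*9=108 best=168 → l++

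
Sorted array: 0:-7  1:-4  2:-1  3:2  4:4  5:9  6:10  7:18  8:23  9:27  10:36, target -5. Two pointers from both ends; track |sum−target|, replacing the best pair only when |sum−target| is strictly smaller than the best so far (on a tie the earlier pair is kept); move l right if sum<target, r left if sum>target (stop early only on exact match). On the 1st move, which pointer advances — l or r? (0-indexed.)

r

[0,10] -7+36=29 d=34 * → r--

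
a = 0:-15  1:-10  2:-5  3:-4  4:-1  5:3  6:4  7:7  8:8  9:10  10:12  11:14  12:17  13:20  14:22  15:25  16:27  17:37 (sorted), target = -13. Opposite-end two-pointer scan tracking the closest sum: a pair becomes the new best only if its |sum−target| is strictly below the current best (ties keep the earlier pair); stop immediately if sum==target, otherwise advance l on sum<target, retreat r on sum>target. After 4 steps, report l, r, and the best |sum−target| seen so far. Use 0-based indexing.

l=0, r=13, best |Δ|=20

[0,17] -15+37=22 d=35 * → r--
[0,16] -15+27=12 d=25 * → r--
[0,15] -15+25=10 d=23 * → r--
[0,14] -15+22=7 d=20 * → r--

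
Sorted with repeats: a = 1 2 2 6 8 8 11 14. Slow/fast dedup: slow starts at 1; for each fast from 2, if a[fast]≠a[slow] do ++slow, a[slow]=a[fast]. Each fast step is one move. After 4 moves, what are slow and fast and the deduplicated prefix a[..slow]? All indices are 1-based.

(s=1,f=2) a[fast]=2≠a[slow]=1 write a[2]=2 → slow++,fast++
(s=2,f=3) a[fast]=2=a[slow] dup → fast++
(s=2,f=4) a[fast]=6≠a[slow]=2 write a[3]=6 → slow++,fast++
(s=3,f=5) a[fast]=8≠a[slow]=6 write a[4]=8 → slow++,fast++

slow=4, fast=6, prefix=[1, 2, 6, 8]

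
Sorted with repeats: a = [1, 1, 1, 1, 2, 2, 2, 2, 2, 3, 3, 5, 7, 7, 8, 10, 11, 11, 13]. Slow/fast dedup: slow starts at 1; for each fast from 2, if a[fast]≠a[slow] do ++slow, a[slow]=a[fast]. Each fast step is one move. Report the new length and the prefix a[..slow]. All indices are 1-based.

length 9; prefix = [1, 2, 3, 5, 7, 8, 10, 11, 13]

slow=1 fast=2: a[fast]=1=a[slow] dup, fast++
slow=1 fast=3: a[fast]=1=a[slow] dup, fast++
slow=1 fast=4: a[fast]=1=a[slow] dup, fast++
slow=1 fast=5: a[fast]=2≠a[slow]=1 write a[2]=2, slow++,fast++
slow=2 fast=6: a[fast]=2=a[slow] dup, fast++
slow=2 fast=7: a[fast]=2=a[slow] dup, fast++
slow=2 fast=8: a[fast]=2=a[slow] dup, fast++
slow=2 fast=9: a[fast]=2=a[slow] dup, fast++
slow=2 fast=10: a[fast]=3≠a[slow]=2 write a[3]=3, slow++,fast++
slow=3 fast=11: a[fast]=3=a[slow] dup, fast++
slow=3 fast=12: a[fast]=5≠a[slow]=3 write a[4]=5, slow++,fast++
slow=4 fast=13: a[fast]=7≠a[slow]=5 write a[5]=7, slow++,fast++
slow=5 fast=14: a[fast]=7=a[slow] dup, fast++
slow=5 fast=15: a[fast]=8≠a[slow]=7 write a[6]=8, slow++,fast++
slow=6 fast=16: a[fast]=10≠a[slow]=8 write a[7]=10, slow++,fast++
slow=7 fast=17: a[fast]=11≠a[slow]=10 write a[8]=11, slow++,fast++
slow=8 fast=18: a[fast]=11=a[slow] dup, fast++
slow=8 fast=19: a[fast]=13≠a[slow]=11 write a[9]=13, slow++,fast++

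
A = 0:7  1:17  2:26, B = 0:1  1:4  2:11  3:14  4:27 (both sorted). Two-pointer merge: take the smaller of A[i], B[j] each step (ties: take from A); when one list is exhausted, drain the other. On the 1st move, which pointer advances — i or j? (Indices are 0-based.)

j

i=0 j=0: A[i]=7>B[j]=1 take 1, j++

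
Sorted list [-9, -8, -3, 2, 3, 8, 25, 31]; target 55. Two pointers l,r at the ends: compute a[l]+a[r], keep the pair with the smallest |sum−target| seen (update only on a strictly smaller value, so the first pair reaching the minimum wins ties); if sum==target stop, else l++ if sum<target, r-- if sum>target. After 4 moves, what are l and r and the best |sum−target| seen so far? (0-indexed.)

l=0 r=7: -9+31=22 d=33 *, l++
l=1 r=7: -8+31=23 d=32 *, l++
l=2 r=7: -3+31=28 d=27 *, l++
l=3 r=7: 2+31=33 d=22 *, l++

l=4, r=7, best |Δ|=22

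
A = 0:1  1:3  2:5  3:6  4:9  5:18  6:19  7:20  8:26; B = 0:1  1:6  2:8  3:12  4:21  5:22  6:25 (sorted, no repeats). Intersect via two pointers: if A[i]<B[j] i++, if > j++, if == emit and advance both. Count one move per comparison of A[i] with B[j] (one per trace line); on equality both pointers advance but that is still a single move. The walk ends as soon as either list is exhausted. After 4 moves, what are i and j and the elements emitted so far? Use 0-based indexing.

i=0 j=0: 1==1 emit, i++,j++
i=1 j=1: 3<6, i++
i=2 j=1: 5<6, i++
i=3 j=1: 6==6 emit, i++,j++

i=4, j=2, emitted=[1, 6]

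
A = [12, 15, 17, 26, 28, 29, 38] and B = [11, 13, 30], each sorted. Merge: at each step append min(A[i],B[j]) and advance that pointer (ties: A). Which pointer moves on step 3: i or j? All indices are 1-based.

j

[i=1,j=1] A[i]=12>B[j]=11 take 11 → j++
[i=1,j=2] A[i]=12<=B[j]=13 take 12 → i++
[i=2,j=2] A[i]=15>B[j]=13 take 13 → j++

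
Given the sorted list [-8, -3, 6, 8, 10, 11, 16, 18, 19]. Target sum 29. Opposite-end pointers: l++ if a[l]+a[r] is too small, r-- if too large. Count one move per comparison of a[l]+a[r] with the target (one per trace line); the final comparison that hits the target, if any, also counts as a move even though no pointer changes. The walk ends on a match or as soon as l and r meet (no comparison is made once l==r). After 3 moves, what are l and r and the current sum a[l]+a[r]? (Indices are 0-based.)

[0,8] -8+19=11 <29 → l++
[1,8] -3+19=16 <29 → l++
[2,8] 6+19=25 <29 → l++

l=3, r=8, sum=27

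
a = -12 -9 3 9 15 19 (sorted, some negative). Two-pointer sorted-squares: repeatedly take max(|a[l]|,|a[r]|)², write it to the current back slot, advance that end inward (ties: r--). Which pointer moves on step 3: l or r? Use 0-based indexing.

l

[0,5] |-12|<=|19| out[5]=361 → r--
[0,4] |-12|<=|15| out[4]=225 → r--
[0,3] |-12|>|9| out[3]=144 → l++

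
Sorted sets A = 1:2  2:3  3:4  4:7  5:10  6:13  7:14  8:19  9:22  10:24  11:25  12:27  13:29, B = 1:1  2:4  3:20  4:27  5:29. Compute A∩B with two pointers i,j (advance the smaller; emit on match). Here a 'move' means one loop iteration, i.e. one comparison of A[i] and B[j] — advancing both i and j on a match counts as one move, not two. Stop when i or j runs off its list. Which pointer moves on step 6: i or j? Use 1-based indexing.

i

i=1 j=1: 2>1, j++
i=1 j=2: 2<4, i++
i=2 j=2: 3<4, i++
i=3 j=2: 4==4 emit, i++,j++
i=4 j=3: 7<20, i++
i=5 j=3: 10<20, i++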